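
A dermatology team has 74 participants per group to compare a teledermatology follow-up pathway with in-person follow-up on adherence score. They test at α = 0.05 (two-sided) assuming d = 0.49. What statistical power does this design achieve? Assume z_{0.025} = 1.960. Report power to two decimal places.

power ≈ 0.85

For two equal groups, power = Φ(d·√(n/2) − z_{α/2}).
d·√(n/2) = 0.49 × √(74/2) = 0.49 × 6.083 = 2.981.
z_β = 2.981 − 1.960 = 1.021.
Power = Φ(1.021) = 0.846.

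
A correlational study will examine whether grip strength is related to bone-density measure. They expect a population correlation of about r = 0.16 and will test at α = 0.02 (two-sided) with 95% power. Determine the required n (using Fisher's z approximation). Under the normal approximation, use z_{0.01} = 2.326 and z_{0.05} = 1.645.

n = 609

Fisher's z: C = ½·ln((1+r)/(1−r)) = ½·ln(1.3810) = 0.1614.
n = ((z_{α/2} + z_β)/C)² + 3.
(2.326 + 1.645) / 0.1614 = 3.971 / 0.1614 = 24.603.
n = 24.603² + 3 = 605.33 + 3 = 608.3.
Round up.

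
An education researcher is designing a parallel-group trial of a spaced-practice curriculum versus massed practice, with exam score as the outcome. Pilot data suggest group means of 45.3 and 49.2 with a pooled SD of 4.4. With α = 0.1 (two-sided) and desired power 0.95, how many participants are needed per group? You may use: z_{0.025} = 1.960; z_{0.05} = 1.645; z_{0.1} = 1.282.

n = 28 per group

Cohen's d = |M₁ − M₂| / SD_pooled = |45.3 − 49.2| / 4.4 = 3.9 / 4.4 = 0.886.
For two independent groups with equal n: n = 2·((z_{α/2} + z_β) / d)².
z_{α/2} + z_β = 1.645 + 1.645 = 3.290.
n = 2 × (3.290 / 0.886)² = 2 × 3.713² = 2 × 13.79 = 27.6.
Round up to the next whole participant.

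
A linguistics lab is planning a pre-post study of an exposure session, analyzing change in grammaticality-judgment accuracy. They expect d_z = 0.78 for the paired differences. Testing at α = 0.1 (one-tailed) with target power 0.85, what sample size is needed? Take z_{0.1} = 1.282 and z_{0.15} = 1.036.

n = 9 pairs

For a paired (one-sample on differences) test: n = ((z_{α} + z_β) / d)².
z_{α} + z_β = 1.282 + 1.036 = 2.318.
n = (2.318 / 0.78)² = 2.972² = 8.83.
Round up.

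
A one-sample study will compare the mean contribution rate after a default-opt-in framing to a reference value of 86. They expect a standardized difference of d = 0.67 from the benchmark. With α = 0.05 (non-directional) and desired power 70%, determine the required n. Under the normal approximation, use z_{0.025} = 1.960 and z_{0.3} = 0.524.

For a one-sample test: n = ((z_{α/2} + z_β) / d)².
z_{α/2} + z_β = 1.960 + 0.524 = 2.484.
n = (2.484 / 0.67)² = 3.707² = 13.75.
Round up.

n = 14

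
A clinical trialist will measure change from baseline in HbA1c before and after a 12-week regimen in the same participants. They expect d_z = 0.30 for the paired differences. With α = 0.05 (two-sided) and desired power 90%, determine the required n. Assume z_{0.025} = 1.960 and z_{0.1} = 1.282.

For a paired (one-sample on differences) test: n = ((z_{α/2} + z_β) / d)².
z_{α/2} + z_β = 1.960 + 1.282 = 3.242.
n = (3.242 / 0.30)² = 10.807² = 116.78.
Round up.

n = 117 pairs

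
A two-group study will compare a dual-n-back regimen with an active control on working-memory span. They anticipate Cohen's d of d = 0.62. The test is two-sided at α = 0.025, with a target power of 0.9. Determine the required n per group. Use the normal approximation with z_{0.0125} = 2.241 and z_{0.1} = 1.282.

For two independent groups with equal n: n = 2·((z_{α/2} + z_β) / d)².
z_{α/2} + z_β = 2.241 + 1.282 = 3.523.
n = 2 × (3.523 / 0.62)² = 2 × 5.682² = 2 × 32.29 = 64.6.
Round up to the next whole participant.

n = 65 per group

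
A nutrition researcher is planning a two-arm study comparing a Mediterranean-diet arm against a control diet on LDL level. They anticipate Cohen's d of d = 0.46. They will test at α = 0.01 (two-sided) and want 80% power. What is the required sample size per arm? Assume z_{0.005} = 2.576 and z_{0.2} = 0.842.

For two independent groups with equal n: n = 2·((z_{α/2} + z_β) / d)².
z_{α/2} + z_β = 2.576 + 0.842 = 3.418.
n = 2 × (3.418 / 0.46)² = 2 × 7.430² = 2 × 55.21 = 110.4.
Round up to the next whole participant.

n = 111 per group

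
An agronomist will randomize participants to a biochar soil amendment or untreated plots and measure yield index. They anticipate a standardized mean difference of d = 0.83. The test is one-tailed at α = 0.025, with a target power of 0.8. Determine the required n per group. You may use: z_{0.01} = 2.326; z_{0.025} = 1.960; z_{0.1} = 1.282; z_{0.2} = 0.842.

For two independent groups with equal n: n = 2·((z_{α} + z_β) / d)².
z_{α} + z_β = 1.960 + 0.842 = 2.802.
n = 2 × (2.802 / 0.83)² = 2 × 3.376² = 2 × 11.40 = 22.8.
Round up to the next whole participant.

n = 23 per group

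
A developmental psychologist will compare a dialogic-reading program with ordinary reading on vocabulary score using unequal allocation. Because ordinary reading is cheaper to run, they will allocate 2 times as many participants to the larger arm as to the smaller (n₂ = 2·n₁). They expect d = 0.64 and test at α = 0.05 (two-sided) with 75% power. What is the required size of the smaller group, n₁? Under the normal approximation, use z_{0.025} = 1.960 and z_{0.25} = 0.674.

With allocation ratio k = n₂/n₁ = 2, Var(x̄₁−x̄₂) = σ²(1/n₁ + 1/(k·n₁)) = σ²·(k+1)/(k·n₁).
So n₁ = (1 + 1/k)·((z_{α/2} + z_β)/d)² = 1.500 × (2.634/0.64)².
n₁ = 1.500 × 16.94 = 25.4.
Round up: n₁ = 26, giving n₂ = 2 × 26 = 52.

n₁ = 26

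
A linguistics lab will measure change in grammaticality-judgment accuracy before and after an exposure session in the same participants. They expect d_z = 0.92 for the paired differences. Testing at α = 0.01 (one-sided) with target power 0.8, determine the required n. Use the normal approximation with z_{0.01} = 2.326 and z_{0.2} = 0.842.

For a paired (one-sample on differences) test: n = ((z_{α} + z_β) / d)².
z_{α} + z_β = 2.326 + 0.842 = 3.168.
n = (3.168 / 0.92)² = 3.443² = 11.86.
Round up.

n = 12 pairs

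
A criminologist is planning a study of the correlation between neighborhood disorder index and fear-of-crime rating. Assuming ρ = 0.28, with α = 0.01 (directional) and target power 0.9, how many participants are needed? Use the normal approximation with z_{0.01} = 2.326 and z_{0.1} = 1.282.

Fisher's z: C = ½·ln((1+r)/(1−r)) = ½·ln(1.7778) = 0.2877.
n = ((z_{α} + z_β)/C)² + 3.
(2.326 + 1.282) / 0.2877 = 3.608 / 0.2877 = 12.541.
n = 12.541² + 3 = 157.27 + 3 = 160.3.
Round up.

n = 161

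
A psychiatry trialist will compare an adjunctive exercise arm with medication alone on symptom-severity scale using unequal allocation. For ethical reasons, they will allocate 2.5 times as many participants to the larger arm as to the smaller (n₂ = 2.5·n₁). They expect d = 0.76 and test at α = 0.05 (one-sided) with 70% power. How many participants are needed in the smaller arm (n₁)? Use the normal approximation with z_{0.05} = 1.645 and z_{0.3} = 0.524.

n₁ = 12

With allocation ratio k = n₂/n₁ = 2.5, Var(x̄₁−x̄₂) = σ²(1/n₁ + 1/(k·n₁)) = σ²·(k+1)/(k·n₁).
So n₁ = (1 + 1/k)·((z_{α} + z_β)/d)² = 1.400 × (2.169/0.76)².
n₁ = 1.400 × 8.15 = 11.4.
Round up: n₁ = 12, giving n₂ = 2.5 × 12 = 30.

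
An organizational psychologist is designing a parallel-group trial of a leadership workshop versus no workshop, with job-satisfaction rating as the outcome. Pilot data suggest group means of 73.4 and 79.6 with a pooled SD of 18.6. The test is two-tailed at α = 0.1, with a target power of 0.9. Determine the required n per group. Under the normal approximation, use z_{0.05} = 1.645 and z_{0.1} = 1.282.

n = 155 per group

Cohen's d = |M₁ − M₂| / SD_pooled = |73.4 − 79.6| / 18.6 = 6.2 / 18.6 = 0.333.
For two independent groups with equal n: n = 2·((z_{α/2} + z_β) / d)².
z_{α/2} + z_β = 1.645 + 1.282 = 2.927.
n = 2 × (2.927 / 0.333)² = 2 × 8.790² = 2 × 77.26 = 154.5.
Round up to the next whole participant.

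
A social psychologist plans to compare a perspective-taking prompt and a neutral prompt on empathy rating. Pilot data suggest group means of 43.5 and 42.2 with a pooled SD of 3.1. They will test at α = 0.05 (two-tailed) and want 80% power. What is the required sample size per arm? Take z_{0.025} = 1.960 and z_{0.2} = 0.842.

n = 90 per group

Cohen's d = |M₁ − M₂| / SD_pooled = |43.5 − 42.2| / 3.1 = 1.3 / 3.1 = 0.419.
For two independent groups with equal n: n = 2·((z_{α/2} + z_β) / d)².
z_{α/2} + z_β = 1.960 + 0.842 = 2.802.
n = 2 × (2.802 / 0.419)² = 2 × 6.687² = 2 × 44.72 = 89.4.
Round up to the next whole participant.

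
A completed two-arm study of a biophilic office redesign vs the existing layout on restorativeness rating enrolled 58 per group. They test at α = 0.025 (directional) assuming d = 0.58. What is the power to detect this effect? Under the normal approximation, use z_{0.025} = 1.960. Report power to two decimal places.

power ≈ 0.88

For two equal groups, power = Φ(d·√(n/2) − z_{α}).
d·√(n/2) = 0.58 × √(58/2) = 0.58 × 5.385 = 3.123.
z_β = 3.123 − 1.960 = 1.163.
Power = Φ(1.163) = 0.878.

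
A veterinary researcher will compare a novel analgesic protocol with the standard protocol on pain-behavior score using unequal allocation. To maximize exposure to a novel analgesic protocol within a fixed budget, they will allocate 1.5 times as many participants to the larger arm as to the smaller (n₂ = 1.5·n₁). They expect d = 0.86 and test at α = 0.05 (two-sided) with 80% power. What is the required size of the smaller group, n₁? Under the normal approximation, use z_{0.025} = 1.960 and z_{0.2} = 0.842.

n₁ = 18

With allocation ratio k = n₂/n₁ = 1.5, Var(x̄₁−x̄₂) = σ²(1/n₁ + 1/(k·n₁)) = σ²·(k+1)/(k·n₁).
So n₁ = (1 + 1/k)·((z_{α/2} + z_β)/d)² = 1.667 × (2.802/0.86)².
n₁ = 1.667 × 10.62 = 17.7.
Round up: n₁ = 18, giving n₂ = 1.5 × 18 = 27.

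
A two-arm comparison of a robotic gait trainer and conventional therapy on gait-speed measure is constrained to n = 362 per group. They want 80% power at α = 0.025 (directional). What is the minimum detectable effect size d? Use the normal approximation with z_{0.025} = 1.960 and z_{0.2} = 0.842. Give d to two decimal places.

d_min ≈ 0.21

For two independent groups of n = 362 each: d_min = (z_{α} + z_β)·√(2/n).
z-sum = 1.960 + 0.842 = 2.802.
d_min = 2.802 × √(2/362) = 2.802 × 0.0743 = 0.208.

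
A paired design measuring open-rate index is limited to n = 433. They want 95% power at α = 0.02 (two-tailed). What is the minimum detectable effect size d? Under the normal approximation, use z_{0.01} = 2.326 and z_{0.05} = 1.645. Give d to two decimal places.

For a single sample (or paired design) of n = 433: d_min = (z_{α/2} + z_β)/√n.
z-sum = 2.326 + 1.645 = 3.971.
d_min = 3.971 / √433 = 3.971 / 20.809 = 0.191.

d_min ≈ 0.19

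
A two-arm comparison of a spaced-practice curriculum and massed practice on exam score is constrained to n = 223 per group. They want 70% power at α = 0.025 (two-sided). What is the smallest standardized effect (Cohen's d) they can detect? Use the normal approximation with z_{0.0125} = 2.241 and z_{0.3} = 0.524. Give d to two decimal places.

d_min ≈ 0.26

For two independent groups of n = 223 each: d_min = (z_{α/2} + z_β)·√(2/n).
z-sum = 2.241 + 0.524 = 2.765.
d_min = 2.765 × √(2/223) = 2.765 × 0.0947 = 0.262.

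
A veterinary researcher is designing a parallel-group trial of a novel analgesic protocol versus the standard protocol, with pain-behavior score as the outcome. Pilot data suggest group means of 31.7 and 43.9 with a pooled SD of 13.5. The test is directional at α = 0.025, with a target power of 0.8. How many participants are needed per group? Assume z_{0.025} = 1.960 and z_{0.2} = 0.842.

Cohen's d = |M₁ − M₂| / SD_pooled = |31.7 − 43.9| / 13.5 = 12.2 / 13.5 = 0.904.
For two independent groups with equal n: n = 2·((z_{α} + z_β) / d)².
z_{α} + z_β = 1.960 + 0.842 = 2.802.
n = 2 × (2.802 / 0.904)² = 2 × 3.100² = 2 × 9.61 = 19.2.
Round up to the next whole participant.

n = 20 per group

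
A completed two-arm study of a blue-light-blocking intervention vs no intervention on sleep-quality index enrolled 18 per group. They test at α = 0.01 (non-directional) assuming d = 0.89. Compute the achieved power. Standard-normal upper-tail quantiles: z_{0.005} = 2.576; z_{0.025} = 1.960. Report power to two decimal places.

power ≈ 0.54

For two equal groups, power = Φ(d·√(n/2) − z_{α/2}).
d·√(n/2) = 0.89 × √(18/2) = 0.89 × 3.000 = 2.670.
z_β = 2.670 − 2.576 = 0.094.
Power = Φ(0.094) = 0.537.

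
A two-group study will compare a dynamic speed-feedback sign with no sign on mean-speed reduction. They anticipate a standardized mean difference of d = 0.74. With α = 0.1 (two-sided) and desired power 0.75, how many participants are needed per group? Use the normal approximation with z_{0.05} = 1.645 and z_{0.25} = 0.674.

n = 20 per group

For two independent groups with equal n: n = 2·((z_{α/2} + z_β) / d)².
z_{α/2} + z_β = 1.645 + 0.674 = 2.319.
n = 2 × (2.319 / 0.74)² = 2 × 3.134² = 2 × 9.82 = 19.6.
Round up to the next whole participant.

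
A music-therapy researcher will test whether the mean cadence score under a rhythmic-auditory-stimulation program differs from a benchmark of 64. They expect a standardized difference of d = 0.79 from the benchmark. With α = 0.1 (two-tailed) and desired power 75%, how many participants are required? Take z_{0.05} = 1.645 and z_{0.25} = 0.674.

n = 9

For a one-sample test: n = ((z_{α/2} + z_β) / d)².
z_{α/2} + z_β = 1.645 + 0.674 = 2.319.
n = (2.319 / 0.79)² = 2.935² = 8.62.
Round up.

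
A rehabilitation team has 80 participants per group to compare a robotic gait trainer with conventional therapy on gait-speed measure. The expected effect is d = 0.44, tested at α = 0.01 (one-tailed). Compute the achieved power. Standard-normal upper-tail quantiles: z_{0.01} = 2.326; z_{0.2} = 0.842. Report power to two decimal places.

power ≈ 0.68

For two equal groups, power = Φ(d·√(n/2) − z_{α}).
d·√(n/2) = 0.44 × √(80/2) = 0.44 × 6.325 = 2.783.
z_β = 2.783 − 2.326 = 0.457.
Power = Φ(0.457) = 0.676.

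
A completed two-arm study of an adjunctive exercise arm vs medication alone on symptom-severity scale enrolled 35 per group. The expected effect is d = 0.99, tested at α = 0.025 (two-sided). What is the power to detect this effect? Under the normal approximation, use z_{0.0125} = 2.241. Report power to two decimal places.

For two equal groups, power = Φ(d·√(n/2) − z_{α/2}).
d·√(n/2) = 0.99 × √(35/2) = 0.99 × 4.183 = 4.141.
z_β = 4.141 − 2.241 = 1.900.
Power = Φ(1.900) = 0.971.

power ≈ 0.97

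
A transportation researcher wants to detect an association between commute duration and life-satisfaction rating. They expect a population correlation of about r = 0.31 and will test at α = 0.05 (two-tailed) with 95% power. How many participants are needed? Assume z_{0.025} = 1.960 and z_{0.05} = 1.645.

Fisher's z: C = ½·ln((1+r)/(1−r)) = ½·ln(1.8986) = 0.3205.
n = ((z_{α/2} + z_β)/C)² + 3.
(1.960 + 1.645) / 0.3205 = 3.605 / 0.3205 = 11.248.
n = 11.248² + 3 = 126.52 + 3 = 129.5.
Round up.

n = 130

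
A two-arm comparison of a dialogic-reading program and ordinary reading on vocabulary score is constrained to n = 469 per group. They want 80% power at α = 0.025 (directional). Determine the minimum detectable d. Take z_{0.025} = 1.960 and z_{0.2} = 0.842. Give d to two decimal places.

For two independent groups of n = 469 each: d_min = (z_{α} + z_β)·√(2/n).
z-sum = 1.960 + 0.842 = 2.802.
d_min = 2.802 × √(2/469) = 2.802 × 0.0653 = 0.183.

d_min ≈ 0.18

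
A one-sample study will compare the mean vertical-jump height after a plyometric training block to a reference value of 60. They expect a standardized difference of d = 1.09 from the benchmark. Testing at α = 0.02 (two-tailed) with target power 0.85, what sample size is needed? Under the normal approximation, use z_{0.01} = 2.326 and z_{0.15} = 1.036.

For a one-sample test: n = ((z_{α/2} + z_β) / d)².
z_{α/2} + z_β = 2.326 + 1.036 = 3.362.
n = (3.362 / 1.09)² = 3.084² = 9.51.
Round up.

n = 10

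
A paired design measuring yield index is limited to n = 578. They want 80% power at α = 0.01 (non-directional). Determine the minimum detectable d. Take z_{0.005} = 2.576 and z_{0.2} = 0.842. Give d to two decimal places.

d_min ≈ 0.14

For a single sample (or paired design) of n = 578: d_min = (z_{α/2} + z_β)/√n.
z-sum = 2.576 + 0.842 = 3.418.
d_min = 3.418 / √578 = 3.418 / 24.042 = 0.142.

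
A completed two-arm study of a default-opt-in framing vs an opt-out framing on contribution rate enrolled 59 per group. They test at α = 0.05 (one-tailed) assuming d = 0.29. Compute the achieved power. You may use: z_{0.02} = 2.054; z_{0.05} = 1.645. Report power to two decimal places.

power ≈ 0.47

For two equal groups, power = Φ(d·√(n/2) − z_{α}).
d·√(n/2) = 0.29 × √(59/2) = 0.29 × 5.431 = 1.575.
z_β = 1.575 − 1.645 = -0.070.
Power = Φ(-0.070) = 0.472.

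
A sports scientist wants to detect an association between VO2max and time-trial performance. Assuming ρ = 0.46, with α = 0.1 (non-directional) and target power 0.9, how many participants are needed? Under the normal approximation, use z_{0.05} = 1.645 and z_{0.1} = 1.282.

Fisher's z: C = ½·ln((1+r)/(1−r)) = ½·ln(2.7037) = 0.4973.
n = ((z_{α/2} + z_β)/C)² + 3.
(1.645 + 1.282) / 0.4973 = 2.927 / 0.4973 = 5.886.
n = 5.886² + 3 = 34.64 + 3 = 37.6.
Round up.

n = 38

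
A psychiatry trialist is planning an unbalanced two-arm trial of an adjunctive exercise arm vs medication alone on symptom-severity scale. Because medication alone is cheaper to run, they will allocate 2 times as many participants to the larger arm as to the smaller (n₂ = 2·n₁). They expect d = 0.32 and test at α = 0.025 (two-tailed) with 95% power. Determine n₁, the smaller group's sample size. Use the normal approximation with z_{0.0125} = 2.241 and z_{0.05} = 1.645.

n₁ = 222

With allocation ratio k = n₂/n₁ = 2, Var(x̄₁−x̄₂) = σ²(1/n₁ + 1/(k·n₁)) = σ²·(k+1)/(k·n₁).
So n₁ = (1 + 1/k)·((z_{α/2} + z_β)/d)² = 1.500 × (3.886/0.32)².
n₁ = 1.500 × 147.47 = 221.2.
Round up: n₁ = 222, giving n₂ = 2 × 222 = 444.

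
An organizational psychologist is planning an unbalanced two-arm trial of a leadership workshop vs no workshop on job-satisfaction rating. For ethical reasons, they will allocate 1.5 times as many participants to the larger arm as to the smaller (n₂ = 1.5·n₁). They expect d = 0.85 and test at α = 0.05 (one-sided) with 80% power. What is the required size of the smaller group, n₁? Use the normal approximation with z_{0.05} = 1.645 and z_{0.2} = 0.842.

With allocation ratio k = n₂/n₁ = 1.5, Var(x̄₁−x̄₂) = σ²(1/n₁ + 1/(k·n₁)) = σ²·(k+1)/(k·n₁).
So n₁ = (1 + 1/k)·((z_{α} + z_β)/d)² = 1.667 × (2.487/0.85)².
n₁ = 1.667 × 8.56 = 14.3.
Round up: n₁ = 15, giving n₂ = ⌈1.5 × 15⌉ = ⌈22.5⌉ = 23.

n₁ = 15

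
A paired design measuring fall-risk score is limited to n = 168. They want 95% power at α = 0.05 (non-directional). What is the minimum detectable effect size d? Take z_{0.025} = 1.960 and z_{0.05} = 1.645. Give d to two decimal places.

d_min ≈ 0.28

For a single sample (or paired design) of n = 168: d_min = (z_{α/2} + z_β)/√n.
z-sum = 1.960 + 1.645 = 3.605.
d_min = 3.605 / √168 = 3.605 / 12.961 = 0.278.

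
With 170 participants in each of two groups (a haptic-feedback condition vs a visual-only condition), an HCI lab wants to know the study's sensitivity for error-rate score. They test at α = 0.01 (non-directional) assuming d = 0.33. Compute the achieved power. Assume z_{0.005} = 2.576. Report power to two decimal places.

For two equal groups, power = Φ(d·√(n/2) − z_{α/2}).
d·√(n/2) = 0.33 × √(170/2) = 0.33 × 9.220 = 3.042.
z_β = 3.042 − 2.576 = 0.466.
Power = Φ(0.466) = 0.680.

power ≈ 0.68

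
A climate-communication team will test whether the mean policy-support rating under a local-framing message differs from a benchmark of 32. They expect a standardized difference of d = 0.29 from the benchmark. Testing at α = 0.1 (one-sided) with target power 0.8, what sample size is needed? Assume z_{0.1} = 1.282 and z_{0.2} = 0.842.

For a one-sample test: n = ((z_{α} + z_β) / d)².
z_{α} + z_β = 1.282 + 0.842 = 2.124.
n = (2.124 / 0.29)² = 7.324² = 53.64.
Round up.

n = 54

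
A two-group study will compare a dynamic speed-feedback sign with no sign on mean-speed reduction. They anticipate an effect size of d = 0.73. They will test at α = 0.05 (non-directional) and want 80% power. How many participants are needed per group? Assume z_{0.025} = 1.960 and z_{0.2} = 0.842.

For two independent groups with equal n: n = 2·((z_{α/2} + z_β) / d)².
z_{α/2} + z_β = 1.960 + 0.842 = 2.802.
n = 2 × (2.802 / 0.73)² = 2 × 3.838² = 2 × 14.73 = 29.5.
Round up to the next whole participant.

n = 30 per group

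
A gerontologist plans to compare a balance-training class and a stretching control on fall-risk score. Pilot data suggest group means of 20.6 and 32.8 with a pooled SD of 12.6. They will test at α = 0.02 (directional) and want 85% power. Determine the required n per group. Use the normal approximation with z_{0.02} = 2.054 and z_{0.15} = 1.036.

Cohen's d = |M₁ − M₂| / SD_pooled = |20.6 − 32.8| / 12.6 = 12.2 / 12.6 = 0.968.
For two independent groups with equal n: n = 2·((z_{α} + z_β) / d)².
z_{α} + z_β = 2.054 + 1.036 = 3.090.
n = 2 × (3.090 / 0.968)² = 2 × 3.192² = 2 × 10.19 = 20.4.
Round up to the next whole participant.

n = 21 per group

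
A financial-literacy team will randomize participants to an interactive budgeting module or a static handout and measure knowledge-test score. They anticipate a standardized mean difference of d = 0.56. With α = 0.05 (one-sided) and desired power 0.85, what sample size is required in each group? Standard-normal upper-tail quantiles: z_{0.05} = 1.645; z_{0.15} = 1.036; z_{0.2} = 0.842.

For two independent groups with equal n: n = 2·((z_{α} + z_β) / d)².
z_{α} + z_β = 1.645 + 1.036 = 2.681.
n = 2 × (2.681 / 0.56)² = 2 × 4.787² = 2 × 22.92 = 45.8.
Round up to the next whole participant.

n = 46 per group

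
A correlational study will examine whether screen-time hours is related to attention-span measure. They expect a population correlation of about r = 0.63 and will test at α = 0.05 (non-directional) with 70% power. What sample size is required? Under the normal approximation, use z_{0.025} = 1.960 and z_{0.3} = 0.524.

n = 15

Fisher's z: C = ½·ln((1+r)/(1−r)) = ½·ln(4.4054) = 0.7414.
n = ((z_{α/2} + z_β)/C)² + 3.
(1.960 + 0.524) / 0.7414 = 2.484 / 0.7414 = 3.350.
n = 3.350² + 3 = 11.23 + 3 = 14.2.
Round up.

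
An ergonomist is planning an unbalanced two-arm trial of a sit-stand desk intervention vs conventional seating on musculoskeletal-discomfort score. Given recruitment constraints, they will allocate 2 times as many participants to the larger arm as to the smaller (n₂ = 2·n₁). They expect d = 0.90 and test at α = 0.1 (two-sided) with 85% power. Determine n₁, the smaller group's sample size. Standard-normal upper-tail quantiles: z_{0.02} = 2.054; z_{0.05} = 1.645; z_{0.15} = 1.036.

n₁ = 14

With allocation ratio k = n₂/n₁ = 2, Var(x̄₁−x̄₂) = σ²(1/n₁ + 1/(k·n₁)) = σ²·(k+1)/(k·n₁).
So n₁ = (1 + 1/k)·((z_{α/2} + z_β)/d)² = 1.500 × (2.681/0.90)².
n₁ = 1.500 × 8.87 = 13.3.
Round up: n₁ = 14, giving n₂ = 2 × 14 = 28.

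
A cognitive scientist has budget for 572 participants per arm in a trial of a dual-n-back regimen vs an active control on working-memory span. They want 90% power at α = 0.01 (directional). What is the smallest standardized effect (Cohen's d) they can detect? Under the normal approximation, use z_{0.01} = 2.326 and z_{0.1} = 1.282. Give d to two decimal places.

d_min ≈ 0.21

For two independent groups of n = 572 each: d_min = (z_{α} + z_β)·√(2/n).
z-sum = 2.326 + 1.282 = 3.608.
d_min = 3.608 × √(2/572) = 3.608 × 0.0591 = 0.213.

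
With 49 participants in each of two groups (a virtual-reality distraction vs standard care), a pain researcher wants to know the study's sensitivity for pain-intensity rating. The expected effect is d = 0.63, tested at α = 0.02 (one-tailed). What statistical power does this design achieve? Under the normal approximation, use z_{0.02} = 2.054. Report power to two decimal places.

power ≈ 0.86

For two equal groups, power = Φ(d·√(n/2) − z_{α}).
d·√(n/2) = 0.63 × √(49/2) = 0.63 × 4.950 = 3.118.
z_β = 3.118 − 2.054 = 1.064.
Power = Φ(1.064) = 0.856.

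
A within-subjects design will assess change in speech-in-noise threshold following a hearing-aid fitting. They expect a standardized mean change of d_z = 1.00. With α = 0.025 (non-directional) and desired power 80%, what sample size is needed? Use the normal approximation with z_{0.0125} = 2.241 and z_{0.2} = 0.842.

For a paired (one-sample on differences) test: n = ((z_{α/2} + z_β) / d)².
z_{α/2} + z_β = 2.241 + 0.842 = 3.083.
n = (3.083 / 1.00)² = 3.083² = 9.50.
Round up.

n = 10 pairs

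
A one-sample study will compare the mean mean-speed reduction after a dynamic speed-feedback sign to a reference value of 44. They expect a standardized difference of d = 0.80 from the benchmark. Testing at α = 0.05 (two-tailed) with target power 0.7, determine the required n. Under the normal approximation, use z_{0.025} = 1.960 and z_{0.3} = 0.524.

For a one-sample test: n = ((z_{α/2} + z_β) / d)².
z_{α/2} + z_β = 1.960 + 0.524 = 2.484.
n = (2.484 / 0.80)² = 3.105² = 9.64.
Round up.

n = 10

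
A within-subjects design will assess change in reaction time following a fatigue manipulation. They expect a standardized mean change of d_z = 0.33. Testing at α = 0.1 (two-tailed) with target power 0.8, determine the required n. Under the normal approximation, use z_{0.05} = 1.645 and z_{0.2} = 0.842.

n = 57 pairs

For a paired (one-sample on differences) test: n = ((z_{α/2} + z_β) / d)².
z_{α/2} + z_β = 1.645 + 0.842 = 2.487.
n = (2.487 / 0.33)² = 7.536² = 56.80.
Round up.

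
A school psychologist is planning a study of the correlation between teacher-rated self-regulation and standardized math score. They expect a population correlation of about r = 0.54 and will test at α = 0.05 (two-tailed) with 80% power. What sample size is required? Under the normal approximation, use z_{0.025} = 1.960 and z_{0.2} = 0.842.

n = 25

Fisher's z: C = ½·ln((1+r)/(1−r)) = ½·ln(3.3478) = 0.6042.
n = ((z_{α/2} + z_β)/C)² + 3.
(1.960 + 0.842) / 0.6042 = 2.802 / 0.6042 = 4.638.
n = 4.638² + 3 = 21.51 + 3 = 24.5.
Round up.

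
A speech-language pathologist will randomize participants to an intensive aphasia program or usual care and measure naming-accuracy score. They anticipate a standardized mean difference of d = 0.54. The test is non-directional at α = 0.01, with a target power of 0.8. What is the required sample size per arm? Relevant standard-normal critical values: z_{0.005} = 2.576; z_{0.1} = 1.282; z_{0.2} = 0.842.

n = 81 per group

For two independent groups with equal n: n = 2·((z_{α/2} + z_β) / d)².
z_{α/2} + z_β = 2.576 + 0.842 = 3.418.
n = 2 × (3.418 / 0.54)² = 2 × 6.330² = 2 × 40.06 = 80.1.
Round up to the next whole participant.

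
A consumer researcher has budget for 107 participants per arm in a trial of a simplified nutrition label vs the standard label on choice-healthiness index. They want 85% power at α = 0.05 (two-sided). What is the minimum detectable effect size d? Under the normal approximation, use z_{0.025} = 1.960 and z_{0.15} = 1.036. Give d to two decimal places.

d_min ≈ 0.41

For two independent groups of n = 107 each: d_min = (z_{α/2} + z_β)·√(2/n).
z-sum = 1.960 + 1.036 = 2.996.
d_min = 2.996 × √(2/107) = 2.996 × 0.1367 = 0.410.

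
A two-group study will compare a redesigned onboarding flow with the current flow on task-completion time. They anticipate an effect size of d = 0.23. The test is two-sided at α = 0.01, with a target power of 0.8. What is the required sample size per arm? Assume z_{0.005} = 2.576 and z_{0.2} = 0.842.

For two independent groups with equal n: n = 2·((z_{α/2} + z_β) / d)².
z_{α/2} + z_β = 2.576 + 0.842 = 3.418.
n = 2 × (3.418 / 0.23)² = 2 × 14.861² = 2 × 220.85 = 441.7.
Round up to the next whole participant.

n = 442 per group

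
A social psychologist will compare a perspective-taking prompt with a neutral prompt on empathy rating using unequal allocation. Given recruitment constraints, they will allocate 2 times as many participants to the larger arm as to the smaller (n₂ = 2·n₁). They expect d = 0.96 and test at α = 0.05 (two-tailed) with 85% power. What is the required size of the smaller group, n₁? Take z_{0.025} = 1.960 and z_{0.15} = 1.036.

With allocation ratio k = n₂/n₁ = 2, Var(x̄₁−x̄₂) = σ²(1/n₁ + 1/(k·n₁)) = σ²·(k+1)/(k·n₁).
So n₁ = (1 + 1/k)·((z_{α/2} + z_β)/d)² = 1.500 × (2.996/0.96)².
n₁ = 1.500 × 9.74 = 14.6.
Round up: n₁ = 15, giving n₂ = 2 × 15 = 30.

n₁ = 15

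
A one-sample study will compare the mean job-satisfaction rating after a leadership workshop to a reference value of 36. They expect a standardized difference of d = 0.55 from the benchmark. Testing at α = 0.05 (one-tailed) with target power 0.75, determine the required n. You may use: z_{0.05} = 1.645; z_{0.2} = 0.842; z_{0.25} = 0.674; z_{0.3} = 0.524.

n = 18

For a one-sample test: n = ((z_{α} + z_β) / d)².
z_{α} + z_β = 1.645 + 0.674 = 2.319.
n = (2.319 / 0.55)² = 4.216² = 17.78.
Round up.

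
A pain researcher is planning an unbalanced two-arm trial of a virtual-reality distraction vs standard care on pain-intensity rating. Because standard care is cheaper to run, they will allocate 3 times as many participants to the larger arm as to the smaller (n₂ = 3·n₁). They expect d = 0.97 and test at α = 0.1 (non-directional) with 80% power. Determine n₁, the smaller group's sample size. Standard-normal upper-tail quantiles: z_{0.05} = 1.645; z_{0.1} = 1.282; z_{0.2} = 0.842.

With allocation ratio k = n₂/n₁ = 3, Var(x̄₁−x̄₂) = σ²(1/n₁ + 1/(k·n₁)) = σ²·(k+1)/(k·n₁).
So n₁ = (1 + 1/k)·((z_{α/2} + z_β)/d)² = 1.333 × (2.487/0.97)².
n₁ = 1.333 × 6.57 = 8.8.
Round up: n₁ = 9, giving n₂ = 3 × 9 = 27.

n₁ = 9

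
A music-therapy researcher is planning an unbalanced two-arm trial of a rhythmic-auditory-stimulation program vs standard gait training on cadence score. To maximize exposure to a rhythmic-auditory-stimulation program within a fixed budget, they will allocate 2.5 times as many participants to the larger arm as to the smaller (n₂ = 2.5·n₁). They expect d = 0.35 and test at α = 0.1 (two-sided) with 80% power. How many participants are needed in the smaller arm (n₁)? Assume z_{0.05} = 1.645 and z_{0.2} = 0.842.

n₁ = 71

With allocation ratio k = n₂/n₁ = 2.5, Var(x̄₁−x̄₂) = σ²(1/n₁ + 1/(k·n₁)) = σ²·(k+1)/(k·n₁).
So n₁ = (1 + 1/k)·((z_{α/2} + z_β)/d)² = 1.400 × (2.487/0.35)².
n₁ = 1.400 × 50.49 = 70.7.
Round up: n₁ = 71, giving n₂ = ⌈2.5 × 71⌉ = ⌈177.5⌉ = 178.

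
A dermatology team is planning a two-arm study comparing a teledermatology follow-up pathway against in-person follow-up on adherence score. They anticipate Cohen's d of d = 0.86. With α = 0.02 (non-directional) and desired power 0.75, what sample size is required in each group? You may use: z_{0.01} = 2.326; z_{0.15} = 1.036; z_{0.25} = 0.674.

n = 25 per group

For two independent groups with equal n: n = 2·((z_{α/2} + z_β) / d)².
z_{α/2} + z_β = 2.326 + 0.674 = 3.000.
n = 2 × (3.000 / 0.86)² = 2 × 3.488² = 2 × 12.17 = 24.3.
Round up to the next whole participant.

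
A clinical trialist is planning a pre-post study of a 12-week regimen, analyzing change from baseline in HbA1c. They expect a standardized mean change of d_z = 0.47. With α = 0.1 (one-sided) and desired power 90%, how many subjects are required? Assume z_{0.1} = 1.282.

For a paired (one-sample on differences) test: n = ((z_{α} + z_β) / d)².
z_{α} + z_β = 1.282 + 1.282 = 2.564.
n = (2.564 / 0.47)² = 5.455² = 29.76.
Round up.

n = 30 pairs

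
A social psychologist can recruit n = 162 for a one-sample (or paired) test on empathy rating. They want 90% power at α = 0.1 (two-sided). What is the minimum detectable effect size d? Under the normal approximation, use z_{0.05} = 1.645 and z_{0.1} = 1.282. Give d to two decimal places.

d_min ≈ 0.23

For a single sample (or paired design) of n = 162: d_min = (z_{α/2} + z_β)/√n.
z-sum = 1.645 + 1.282 = 2.927.
d_min = 2.927 / √162 = 2.927 / 12.728 = 0.230.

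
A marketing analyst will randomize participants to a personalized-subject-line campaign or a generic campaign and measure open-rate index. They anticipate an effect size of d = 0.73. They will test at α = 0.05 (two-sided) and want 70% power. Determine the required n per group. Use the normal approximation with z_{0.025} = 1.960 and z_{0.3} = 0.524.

For two independent groups with equal n: n = 2·((z_{α/2} + z_β) / d)².
z_{α/2} + z_β = 1.960 + 0.524 = 2.484.
n = 2 × (2.484 / 0.73)² = 2 × 3.403² = 2 × 11.58 = 23.2.
Round up to the next whole participant.

n = 24 per group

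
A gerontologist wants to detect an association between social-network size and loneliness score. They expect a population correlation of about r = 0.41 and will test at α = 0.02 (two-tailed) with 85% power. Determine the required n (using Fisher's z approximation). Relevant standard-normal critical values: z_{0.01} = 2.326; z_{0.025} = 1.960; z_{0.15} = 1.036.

Fisher's z: C = ½·ln((1+r)/(1−r)) = ½·ln(2.3898) = 0.4356.
n = ((z_{α/2} + z_β)/C)² + 3.
(2.326 + 1.036) / 0.4356 = 3.362 / 0.4356 = 7.718.
n = 7.718² + 3 = 59.57 + 3 = 62.6.
Round up.

n = 63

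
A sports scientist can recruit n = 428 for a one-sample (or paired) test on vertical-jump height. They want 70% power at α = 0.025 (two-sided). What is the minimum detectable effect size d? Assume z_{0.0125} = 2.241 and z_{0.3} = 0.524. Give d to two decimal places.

d_min ≈ 0.13

For a single sample (or paired design) of n = 428: d_min = (z_{α/2} + z_β)/√n.
z-sum = 2.241 + 0.524 = 2.765.
d_min = 2.765 / √428 = 2.765 / 20.688 = 0.134.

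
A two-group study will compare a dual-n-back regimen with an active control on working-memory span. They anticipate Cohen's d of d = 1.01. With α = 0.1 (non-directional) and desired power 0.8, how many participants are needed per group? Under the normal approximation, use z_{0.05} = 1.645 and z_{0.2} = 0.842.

n = 13 per group

For two independent groups with equal n: n = 2·((z_{α/2} + z_β) / d)².
z_{α/2} + z_β = 1.645 + 0.842 = 2.487.
n = 2 × (2.487 / 1.01)² = 2 × 2.462² = 2 × 6.06 = 12.1.
Round up to the next whole participant.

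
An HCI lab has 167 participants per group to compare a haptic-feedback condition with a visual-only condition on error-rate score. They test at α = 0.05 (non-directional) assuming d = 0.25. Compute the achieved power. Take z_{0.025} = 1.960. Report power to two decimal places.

For two equal groups, power = Φ(d·√(n/2) − z_{α/2}).
d·√(n/2) = 0.25 × √(167/2) = 0.25 × 9.138 = 2.284.
z_β = 2.284 − 1.960 = 0.324.
Power = Φ(0.324) = 0.627.

power ≈ 0.63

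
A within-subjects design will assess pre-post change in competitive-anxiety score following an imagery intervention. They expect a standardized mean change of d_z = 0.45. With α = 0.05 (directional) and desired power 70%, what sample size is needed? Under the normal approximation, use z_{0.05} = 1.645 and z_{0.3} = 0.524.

n = 24 pairs

For a paired (one-sample on differences) test: n = ((z_{α} + z_β) / d)².
z_{α} + z_β = 1.645 + 0.524 = 2.169.
n = (2.169 / 0.45)² = 4.820² = 23.23.
Round up.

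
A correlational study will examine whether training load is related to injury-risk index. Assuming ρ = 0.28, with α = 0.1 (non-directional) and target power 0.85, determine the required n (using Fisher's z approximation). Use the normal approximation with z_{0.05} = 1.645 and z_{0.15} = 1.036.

n = 90

Fisher's z: C = ½·ln((1+r)/(1−r)) = ½·ln(1.7778) = 0.2877.
n = ((z_{α/2} + z_β)/C)² + 3.
(1.645 + 1.036) / 0.2877 = 2.681 / 0.2877 = 9.319.
n = 9.319² + 3 = 86.84 + 3 = 89.8.
Round up.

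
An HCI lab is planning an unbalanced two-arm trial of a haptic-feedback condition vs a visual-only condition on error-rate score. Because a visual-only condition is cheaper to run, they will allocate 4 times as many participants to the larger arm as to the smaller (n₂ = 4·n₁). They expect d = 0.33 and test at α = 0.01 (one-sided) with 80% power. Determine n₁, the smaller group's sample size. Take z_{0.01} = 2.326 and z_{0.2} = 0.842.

With allocation ratio k = n₂/n₁ = 4, Var(x̄₁−x̄₂) = σ²(1/n₁ + 1/(k·n₁)) = σ²·(k+1)/(k·n₁).
So n₁ = (1 + 1/k)·((z_{α} + z_β)/d)² = 1.250 × (3.168/0.33)².
n₁ = 1.250 × 92.16 = 115.2.
Round up: n₁ = 116, giving n₂ = 4 × 116 = 464.

n₁ = 116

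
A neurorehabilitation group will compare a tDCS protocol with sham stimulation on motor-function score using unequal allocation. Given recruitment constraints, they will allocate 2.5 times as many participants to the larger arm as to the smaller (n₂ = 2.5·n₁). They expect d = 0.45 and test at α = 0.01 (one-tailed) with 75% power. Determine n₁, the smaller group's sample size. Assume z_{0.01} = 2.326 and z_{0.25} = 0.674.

n₁ = 63

With allocation ratio k = n₂/n₁ = 2.5, Var(x̄₁−x̄₂) = σ²(1/n₁ + 1/(k·n₁)) = σ²·(k+1)/(k·n₁).
So n₁ = (1 + 1/k)·((z_{α} + z_β)/d)² = 1.400 × (3.000/0.45)².
n₁ = 1.400 × 44.44 = 62.2.
Round up: n₁ = 63, giving n₂ = ⌈2.5 × 63⌉ = ⌈157.5⌉ = 158.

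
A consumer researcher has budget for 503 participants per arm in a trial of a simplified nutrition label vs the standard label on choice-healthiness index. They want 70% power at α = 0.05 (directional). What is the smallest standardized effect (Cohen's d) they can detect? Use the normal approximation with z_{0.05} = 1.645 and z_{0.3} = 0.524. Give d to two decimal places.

For two independent groups of n = 503 each: d_min = (z_{α} + z_β)·√(2/n).
z-sum = 1.645 + 0.524 = 2.169.
d_min = 2.169 × √(2/503) = 2.169 × 0.0631 = 0.137.

d_min ≈ 0.14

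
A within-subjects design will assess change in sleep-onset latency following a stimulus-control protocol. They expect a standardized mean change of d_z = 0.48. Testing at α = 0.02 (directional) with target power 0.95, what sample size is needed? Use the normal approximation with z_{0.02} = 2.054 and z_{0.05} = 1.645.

n = 60 pairs

For a paired (one-sample on differences) test: n = ((z_{α} + z_β) / d)².
z_{α} + z_β = 2.054 + 1.645 = 3.699.
n = (3.699 / 0.48)² = 7.706² = 59.39.
Round up.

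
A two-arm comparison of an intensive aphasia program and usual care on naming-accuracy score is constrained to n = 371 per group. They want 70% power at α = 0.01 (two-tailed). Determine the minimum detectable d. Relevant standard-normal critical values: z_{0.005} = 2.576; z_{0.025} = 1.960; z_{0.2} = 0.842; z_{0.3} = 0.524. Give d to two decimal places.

d_min ≈ 0.23

For two independent groups of n = 371 each: d_min = (z_{α/2} + z_β)·√(2/n).
z-sum = 2.576 + 0.524 = 3.100.
d_min = 3.100 × √(2/371) = 3.100 × 0.0734 = 0.228.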